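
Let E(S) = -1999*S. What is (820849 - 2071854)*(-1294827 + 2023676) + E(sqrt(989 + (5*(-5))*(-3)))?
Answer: -911793743245 - 3998*sqrt(266) ≈ -9.1179e+11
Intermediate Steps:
(820849 - 2071854)*(-1294827 + 2023676) + E(sqrt(989 + (5*(-5))*(-3))) = (820849 - 2071854)*(-1294827 + 2023676) - 1999*sqrt(989 + (5*(-5))*(-3)) = -1251005*728849 - 1999*sqrt(989 - 25*(-3)) = -911793743245 - 1999*sqrt(989 + 75) = -911793743245 - 3998*sqrt(266)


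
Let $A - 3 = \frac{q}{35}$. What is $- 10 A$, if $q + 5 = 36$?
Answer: $- \frac{272}{7} \approx -38.857$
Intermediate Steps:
$q = 31$ ($q = -5 + 36 = 31$)
$A = \frac{136}{35}$ ($A = 3 + \frac{31}{35} = \frac{136}{35} \approx 3.8857$)
$- 10 A = \left(-10\right) \frac{136}{35} = - \frac{272}{7}$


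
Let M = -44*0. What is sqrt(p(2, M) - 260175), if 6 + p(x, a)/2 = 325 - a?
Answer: I*sqrt(259537) ≈ 509.45*I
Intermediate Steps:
M = 0
p(x, a) = 638 - 2*a (p(x, a) = -12 + 2*(325 - a) = -12 + (650 - 2*a) = 638 - 2*a)
sqrt(p(2, M) - 260175) = sqrt((638 - 2*0) - 260175) = sqrt((638 + 0) - 260175) = sqrt(638 - 260175) = sqrt(-259537) = I*sqrt(259537)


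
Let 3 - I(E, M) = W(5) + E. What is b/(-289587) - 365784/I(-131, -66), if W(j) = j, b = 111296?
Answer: -35313549464/12452241 ≈ -2835.9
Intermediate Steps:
I(E, M) = -2 - E (I(E, M) = 3 - (5 + E) = 3 + (-5 - E) = -2 - E)
b/(-289587) - 365784/I(-131, -66) = 111296/(-289587) - 365784/(-2 - 1*(-131)) = 111296*(-1/289587) - 365784/(-2 + 131) = -111296/289587 - 365784/129 = -111296/289587 - 365784*1/129 = -111296/289587 - 121928/43 = -35313549464/12452241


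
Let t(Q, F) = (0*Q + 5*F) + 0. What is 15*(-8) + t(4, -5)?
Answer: -145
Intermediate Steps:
t(Q, F) = 5*F (t(Q, F) = (0 + 5*F) + 0 = 5*F + 0 = 5*F)
15*(-8) + t(4, -5) = 15*(-8) + 5*(-5) = -120 - 25 = -145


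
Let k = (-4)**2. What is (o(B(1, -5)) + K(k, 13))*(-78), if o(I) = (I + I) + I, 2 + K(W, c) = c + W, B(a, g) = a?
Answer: -2340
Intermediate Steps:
k = 16
K(W, c) = -2 + W + c (K(W, c) = -2 + (c + W) = -2 + (W + c) = -2 + W + c)
o(I) = 3*I (o(I) = 2*I + I = 3*I)
(o(B(1, -5)) + K(k, 13))*(-78) = (3*1 + (-2 + 16 + 13))*(-78) = (3 + 27)*(-78) = 30*(-78) = -2340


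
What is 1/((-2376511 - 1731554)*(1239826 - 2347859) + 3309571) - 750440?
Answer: -3415908996741115039/4551874895716 ≈ -7.5044e+5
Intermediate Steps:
1/((-2376511 - 1731554)*(1239826 - 2347859) + 3309571) - 750440 = 1/(-4108065*(-1108033) + 3309571) - 750440 = 1/(4551871586145 + 3309571) - 750440 = 1/4551874895716 - 750440 = -3415908996741115039/4551874895716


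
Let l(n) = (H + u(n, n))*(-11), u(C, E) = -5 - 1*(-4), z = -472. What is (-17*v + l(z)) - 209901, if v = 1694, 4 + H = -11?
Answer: -238523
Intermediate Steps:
u(C, E) = -1 (u(C, E) = -5 + 4 = -1)
H = -15 (H = -4 - 11 = -15)
l(n) = 176 (l(n) = (-15 - 1)*(-11) = -16*(-11) = 176)
(-17*v + l(z)) - 209901 = (-17*1694 + 176) - 209901 = (-28798 + 176) - 209901 = -28622 - 209901 = -238523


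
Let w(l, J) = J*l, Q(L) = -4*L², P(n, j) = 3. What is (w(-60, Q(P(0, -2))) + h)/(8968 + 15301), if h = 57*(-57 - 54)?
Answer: -4167/24269 ≈ -0.17170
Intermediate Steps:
h = -6327 (h = 57*(-111) = -6327)
(w(-60, Q(P(0, -2))) + h)/(8968 + 15301) = (-4*3²*(-60) - 6327)/(8968 + 15301) = (-4*9*(-60) - 6327)/24269 = (-36*(-60) - 6327)*(1/24269) = (2160 - 6327)*(1/24269) = -4167*1/24269 = -4167/24269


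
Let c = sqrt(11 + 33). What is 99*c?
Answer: 198*sqrt(11) ≈ 656.69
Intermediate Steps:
c = 2*sqrt(11) (c = sqrt(44) = 2*sqrt(11) ≈ 6.6332)
99*c = 99*(2*sqrt(11)) = 198*sqrt(11)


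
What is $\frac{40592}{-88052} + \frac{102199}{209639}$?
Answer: $\frac{122290015}{4614783307} \approx 0.0265$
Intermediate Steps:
$\frac{40592}{-88052} + \frac{102199}{209639} = 40592 \left(- \frac{1}{88052}\right) + 102199 \cdot \frac{1}{209639} = - \frac{10148}{22013} + \frac{102199}{209639} = \frac{122290015}{4614783307}$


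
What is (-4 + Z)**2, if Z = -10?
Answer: 196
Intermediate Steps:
(-4 + Z)**2 = (-4 - 10)**2 = (-14)**2 = 196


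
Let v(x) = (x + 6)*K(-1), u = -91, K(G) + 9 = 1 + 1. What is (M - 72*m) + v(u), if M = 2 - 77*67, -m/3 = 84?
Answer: 13582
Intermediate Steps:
m = -252 (m = -3*84 = -252)
K(G) = -7 (K(G) = -9 + (1 + 1) = -9 + 2 = -7)
M = -5157 (M = 2 - 5159 = -5157)
v(x) = -42 - 7*x (v(x) = (x + 6)*(-7) = (6 + x)*(-7) = -42 - 7*x)
(M - 72*m) + v(u) = (-5157 - 72*(-252)) + (-42 - 7*(-91)) = (-5157 + 18144) + (-42 + 637) = 12987 + 595 = 13582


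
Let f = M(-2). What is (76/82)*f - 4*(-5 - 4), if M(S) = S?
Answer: 1400/41 ≈ 34.146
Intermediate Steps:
f = -2
(76/82)*f - 4*(-5 - 4) = (76/82)*(-2) - 4*(-5 - 4) = (76*(1/82))*(-2) - 4*(-9) = (38/41)*(-2) + 36 = -76/41 + 36 = 1400/41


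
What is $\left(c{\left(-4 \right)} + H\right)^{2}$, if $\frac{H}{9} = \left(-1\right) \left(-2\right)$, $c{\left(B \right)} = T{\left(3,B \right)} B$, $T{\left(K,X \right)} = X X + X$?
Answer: $900$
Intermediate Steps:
$T{\left(K,X \right)} = X + X^{2}$ ($T{\left(K,X \right)} = X^{2} + X = X + X^{2}$)
$c{\left(B \right)} = B^{2} \left(1 + B\right)$ ($c{\left(B \right)} = B \left(1 + B\right) B = B^{2} \left(1 + B\right)$)
$H = 18$ ($H = 9 \left(\left(-1\right) \left(-2\right)\right) = 9 \cdot 2 = 18$)
$\left(c{\left(-4 \right)} + H\right)^{2} = \left(\left(-4\right)^{2} \left(1 - 4\right) + 18\right)^{2} = \left(16 \left(-3\right) + 18\right)^{2} = \left(-48 + 18\right)^{2} = \left(-30\right)^{2} = 900$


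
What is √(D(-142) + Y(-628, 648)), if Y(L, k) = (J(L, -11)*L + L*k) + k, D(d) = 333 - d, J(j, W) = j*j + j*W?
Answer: I*√252417197 ≈ 15888.0*I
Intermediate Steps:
J(j, W) = j² + W*j
Y(L, k) = k + L*k + L²*(-11 + L) (Y(L, k) = ((L*(-11 + L))*L + L*k) + k = (L²*(-11 + L) + L*k) + k = (L*k + L²*(-11 + L)) + k = k + L*k + L²*(-11 + L))
√(D(-142) + Y(-628, 648)) = √((333 - 1*(-142)) + (648 - 628*648 + (-628)²*(-11 - 628))) = √((333 + 142) + (648 - 406944 + 394384*(-639))) = √(475 + (648 - 406944 - 252011376)) = √(475 - 252417672) = √(-252417197) = I*√252417197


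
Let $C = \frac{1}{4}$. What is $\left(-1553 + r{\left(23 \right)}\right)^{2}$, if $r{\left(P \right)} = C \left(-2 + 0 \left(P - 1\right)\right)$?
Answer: $\frac{9653449}{4} \approx 2.4134 \cdot 10^{6}$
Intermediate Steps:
$C = \frac{1}{4} \approx 0.25$
$r{\left(P \right)} = - \frac{1}{2}$ ($r{\left(P \right)} = \frac{-2 + 0 \left(P - 1\right)}{4} = \frac{-2 + 0 \left(-1 + P\right)}{4} = \frac{-2 + 0}{4} = \frac{1}{4} \left(-2\right) = - \frac{1}{2}$)
$\left(-1553 + r{\left(23 \right)}\right)^{2} = \left(-1553 - \frac{1}{2}\right)^{2} = \left(- \frac{3107}{2}\right)^{2} = \frac{9653449}{4}$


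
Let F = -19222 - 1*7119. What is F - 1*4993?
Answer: -31334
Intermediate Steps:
F = -26341 (F = -19222 - 7119 = -26341)
F - 1*4993 = -26341 - 1*4993 = -26341 - 4993 = -31334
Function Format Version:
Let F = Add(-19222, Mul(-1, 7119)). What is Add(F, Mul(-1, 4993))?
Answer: -31334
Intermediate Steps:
F = -26341 (F = Add(-19222, -7119) = -26341)
Add(F, Mul(-1, 4993)) = Add(-26341, Mul(-1, 4993)) = Add(-26341, -4993) = -31334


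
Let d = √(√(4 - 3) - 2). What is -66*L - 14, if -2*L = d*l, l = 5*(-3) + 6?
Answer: -14 - 297*I ≈ -14.0 - 297.0*I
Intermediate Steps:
l = -9 (l = -15 + 6 = -9)
d = I (d = √(√1 - 2) = √(1 - 2) = √(-1) = I ≈ 1.0*I)
L = 9*I/2 (L = -I*(-9)/2 = -(-9)*I/2 = 9*I/2 ≈ 4.5*I)
-66*L - 14 = -297*I - 14 = -14 - 297*I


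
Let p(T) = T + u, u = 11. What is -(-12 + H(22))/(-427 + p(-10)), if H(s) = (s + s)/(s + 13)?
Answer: -188/7455 ≈ -0.025218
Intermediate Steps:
H(s) = 2*s/(13 + s) (H(s) = (2*s)/(13 + s) = 2*s/(13 + s))
p(T) = 11 + T (p(T) = T + 11 = 11 + T)
-(-12 + H(22))/(-427 + p(-10)) = -(-12 + 2*22/(13 + 22))/(-427 + (11 - 10)) = -(-12 + 2*22/35)/(-427 + 1) = -(-12 + 2*22*(1/35))/(-426) = -(-12 + 44/35)*(-1)/426 = -(-376)*(-1)/(35*426) = -1*188/7455 = -188/7455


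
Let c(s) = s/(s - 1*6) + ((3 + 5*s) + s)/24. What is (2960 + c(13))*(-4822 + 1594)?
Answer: -134004771/14 ≈ -9.5718e+6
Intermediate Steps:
c(s) = ⅛ + s/4 + s/(-6 + s) (c(s) = s/(s - 6) + (3 + 6*s)*(1/24) = s/(-6 + s) + (⅛ + s/4) = ⅛ + s/4 + s/(-6 + s))
(2960 + c(13))*(-4822 + 1594) = (2960 + (-6 - 3*13 + 2*13²)/(8*(-6 + 13)))*(-4822 + 1594) = (2960 + (⅛)*(-6 - 39 + 2*169)/7)*(-3228) = (2960 + (⅛)*(⅐)*(-6 - 39 + 338))*(-3228) = (2960 + (⅛)*(⅐)*293)*(-3228) = (2960 + 293/56)*(-3228) = (166053/56)*(-3228) = -134004771/14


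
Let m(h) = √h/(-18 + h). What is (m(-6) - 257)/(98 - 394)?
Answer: 257/296 + I*√6/7104 ≈ 0.86824 + 0.0003448*I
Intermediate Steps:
m(h) = √h/(-18 + h)
(m(-6) - 257)/(98 - 394) = (√(-6)/(-18 - 6) - 257)/(98 - 394) = ((I*√6)/(-24) - 257)/(-296) = ((I*√6)*(-1/24) - 257)*(-1/296) = (-I*√6/24 - 257)*(-1/296) = (-257 - I*√6/24)*(-1/296) = 257/296 + I*√6/7104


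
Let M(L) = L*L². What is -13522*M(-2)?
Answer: 108176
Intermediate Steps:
M(L) = L³
-13522*M(-2) = -13522*(-2)³ = -13522*(-8) = 108176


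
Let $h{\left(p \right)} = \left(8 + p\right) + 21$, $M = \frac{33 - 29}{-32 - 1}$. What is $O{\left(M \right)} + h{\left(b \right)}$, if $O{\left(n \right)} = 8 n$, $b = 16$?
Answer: $\frac{1453}{33} \approx 44.03$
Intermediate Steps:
$M = - \frac{4}{33}$ ($M = \frac{4}{-33} = 4 \left(- \frac{1}{33}\right) = - \frac{4}{33} \approx -0.12121$)
$h{\left(p \right)} = 29 + p$
$O{\left(M \right)} + h{\left(b \right)} = 8 \left(- \frac{4}{33}\right) + \left(29 + 16\right) = - \frac{32}{33} + 45 = \frac{1453}{33}$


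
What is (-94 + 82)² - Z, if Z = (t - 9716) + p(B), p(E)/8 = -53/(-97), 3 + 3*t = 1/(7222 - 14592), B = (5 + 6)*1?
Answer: 21139216327/2144670 ≈ 9856.6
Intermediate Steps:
B = 11 (B = 11*1 = 11)
t = -22111/22110 (t = -1 + 1/(3*(7222 - 14592)) = -1 + (⅓)/(-7370) = -1 + (⅓)*(-1/7370) = -1 - 1/22110 = -22111/22110 ≈ -1.0000)
p(E) = 424/97 (p(E) = 8*(-53/(-97)) = 8*(-53*(-1/97)) = 8*(53/97) = 424/97)
Z = -20830383847/2144670 (Z = (-22111/22110 - 9716) + 424/97 = -214842871/22110 + 424/97 = -20830383847/2144670 ≈ -9712.6)
(-94 + 82)² - Z = (-94 + 82)² - 1*(-20830383847/2144670) = (-12)² + 20830383847/2144670 = 144 + 20830383847/2144670 = 21139216327/2144670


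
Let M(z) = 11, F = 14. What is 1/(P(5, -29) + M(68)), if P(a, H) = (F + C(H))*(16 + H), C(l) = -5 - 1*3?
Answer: -1/67 ≈ -0.014925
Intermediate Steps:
C(l) = -8 (C(l) = -5 - 3 = -8)
P(a, H) = 96 + 6*H (P(a, H) = (14 - 8)*(16 + H) = 6*(16 + H) = 96 + 6*H)
1/(P(5, -29) + M(68)) = 1/((96 + 6*(-29)) + 11) = 1/((96 - 174) + 11) = 1/(-78 + 11) = 1/(-67) = -1/67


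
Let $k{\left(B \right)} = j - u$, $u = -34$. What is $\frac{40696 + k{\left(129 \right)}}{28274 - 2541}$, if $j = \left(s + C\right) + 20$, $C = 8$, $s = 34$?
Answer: $\frac{40792}{25733} \approx 1.5852$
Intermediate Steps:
$j = 62$ ($j = \left(34 + 8\right) + 20 = 42 + 20 = 62$)
$k{\left(B \right)} = 96$ ($k{\left(B \right)} = 62 - -34 = 62 + 34 = 96$)
$\frac{40696 + k{\left(129 \right)}}{28274 - 2541} = \frac{40696 + 96}{28274 - 2541} = \frac{40792}{25733}$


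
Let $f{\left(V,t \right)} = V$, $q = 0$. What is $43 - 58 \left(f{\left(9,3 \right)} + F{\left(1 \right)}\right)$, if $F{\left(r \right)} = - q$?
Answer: $-479$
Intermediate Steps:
$F{\left(r \right)} = 0$ ($F{\left(r \right)} = \left(-1\right) 0 = 0$)
$43 - 58 \left(f{\left(9,3 \right)} + F{\left(1 \right)}\right) = 43 - 58 \left(9 + 0\right) = 43 - 522 = -479$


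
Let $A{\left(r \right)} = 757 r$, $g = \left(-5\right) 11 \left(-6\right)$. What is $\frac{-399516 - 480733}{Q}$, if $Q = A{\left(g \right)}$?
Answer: $- \frac{880249}{249810} \approx -3.5237$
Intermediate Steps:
$g = 330$ ($g = \left(-55\right) \left(-6\right) = 330$)
$Q = 249810$ ($Q = 757 \cdot 330 = 249810$)
$\frac{-399516 - 480733}{Q} = \frac{-399516 - 480733}{249810} = \left(-399516 - 480733\right) \frac{1}{249810} = \left(-880249\right) \frac{1}{249810} = - \frac{880249}{249810}$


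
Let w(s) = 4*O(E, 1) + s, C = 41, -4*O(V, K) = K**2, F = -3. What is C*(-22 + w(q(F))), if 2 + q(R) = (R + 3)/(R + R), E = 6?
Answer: -1025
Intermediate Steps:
O(V, K) = -K**2/4
q(R) = -2 + (3 + R)/(2*R) (q(R) = -2 + (R + 3)/(R + R) = -2 + (3 + R)/((2*R)) = -2 + (3 + R)*(1/(2*R)) = -2 + (3 + R)/(2*R))
w(s) = -1 + s (w(s) = 4*(-1/4*1**2) + s = 4*(-1/4*1) + s = 4*(-1/4) + s = -1 + s)
C*(-22 + w(q(F))) = 41*(-22 + (-1 + (3/2)*(1 - 1*(-3))/(-3))) = 41*(-22 + (-1 + (3/2)*(-1/3)*(1 + 3))) = 41*(-22 + (-1 + (3/2)*(-1/3)*4)) = 41*(-22 + (-1 - 2)) = 41*(-22 - 3) = 41*(-25) = -1025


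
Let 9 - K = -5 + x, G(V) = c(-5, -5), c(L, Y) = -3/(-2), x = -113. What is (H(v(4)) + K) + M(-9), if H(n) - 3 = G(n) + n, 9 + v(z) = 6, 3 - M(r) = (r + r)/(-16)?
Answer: 1043/8 ≈ 130.38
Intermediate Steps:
c(L, Y) = 3/2 (c(L, Y) = -3*(-½) = 3/2)
G(V) = 3/2
M(r) = 3 + r/8 (M(r) = 3 - (r + r)/(-16) = 3 - 2*r*(-1)/16 = 3 - (-1)*r/8 = 3 + r/8)
v(z) = -3 (v(z) = -9 + 6 = -3)
K = 127 (K = 9 - (-5 - 113) = 9 - 1*(-118) = 9 + 118 = 127)
H(n) = 9/2 + n (H(n) = 3 + (3/2 + n) = 9/2 + n)
(H(v(4)) + K) + M(-9) = ((9/2 - 3) + 127) + (3 + (⅛)*(-9)) = (3/2 + 127) + (3 - 9/8) = 257/2 + 15/8 = 1043/8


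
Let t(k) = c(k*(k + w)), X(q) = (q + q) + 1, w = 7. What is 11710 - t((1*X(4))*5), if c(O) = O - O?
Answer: 11710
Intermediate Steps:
X(q) = 1 + 2*q (X(q) = 2*q + 1 = 1 + 2*q)
c(O) = 0
t(k) = 0
11710 - t((1*X(4))*5) = 11710 - 1*0 = 11710 + 0 = 11710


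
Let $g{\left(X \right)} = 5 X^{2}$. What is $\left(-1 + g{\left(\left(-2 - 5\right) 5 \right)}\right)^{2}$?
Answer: $37503376$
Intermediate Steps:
$\left(-1 + g{\left(\left(-2 - 5\right) 5 \right)}\right)^{2} = \left(-1 + 5 \left(\left(-2 - 5\right) 5\right)^{2}\right)^{2} = \left(-1 + 5 \left(\left(-7\right) 5\right)^{2}\right)^{2} = \left(-1 + 5 \left(-35\right)^{2}\right)^{2} = \left(-1 + 5 \cdot 1225\right)^{2} = \left(-1 + 6125\right)^{2} = 6124^{2} = 37503376$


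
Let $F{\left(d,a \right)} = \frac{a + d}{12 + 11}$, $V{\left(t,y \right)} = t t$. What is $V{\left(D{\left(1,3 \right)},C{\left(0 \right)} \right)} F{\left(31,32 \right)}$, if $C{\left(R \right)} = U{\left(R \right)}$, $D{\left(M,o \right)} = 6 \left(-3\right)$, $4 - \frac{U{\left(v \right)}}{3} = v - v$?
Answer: $\frac{20412}{23} \approx 887.48$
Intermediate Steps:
$U{\left(v \right)} = 12$ ($U{\left(v \right)} = 12 - 3 \left(v - v\right) = 12 - 0 = 12 + 0 = 12$)
$D{\left(M,o \right)} = -18$
$C{\left(R \right)} = 12$
$V{\left(t,y \right)} = t^{2}$
$F{\left(d,a \right)} = \frac{a}{23} + \frac{d}{23}$ ($F{\left(d,a \right)} = \frac{a + d}{23} = \left(a + d\right) \frac{1}{23} = \frac{a}{23} + \frac{d}{23}$)
$V{\left(D{\left(1,3 \right)},C{\left(0 \right)} \right)} F{\left(31,32 \right)} = \left(-18\right)^{2} \left(\frac{1}{23} \cdot 32 + \frac{1}{23} \cdot 31\right) = 324 \left(\frac{32}{23} + \frac{31}{23}\right) = 324 \cdot \frac{63}{23} = \frac{20412}{23}$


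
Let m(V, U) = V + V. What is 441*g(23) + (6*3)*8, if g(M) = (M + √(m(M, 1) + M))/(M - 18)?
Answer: 10863/5 + 441*√69/5 ≈ 2905.2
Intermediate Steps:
m(V, U) = 2*V
g(M) = (M + √3*√M)/(-18 + M) (g(M) = (M + √(2*M + M))/(M - 18) = (M + √(3*M))/(-18 + M) = (M + √3*√M)/(-18 + M))
441*g(23) + (6*3)*8 = 441*((23 + √3*√23)/(-18 + 23)) + (6*3)*8 = 441*((23 + √69)/5) + 18*8 = 441*((23 + √69)/5) + 144 = 441*(23/5 + √69/5) + 144 = (10143/5 + 441*√69/5) + 144 = 10863/5 + 441*√69/5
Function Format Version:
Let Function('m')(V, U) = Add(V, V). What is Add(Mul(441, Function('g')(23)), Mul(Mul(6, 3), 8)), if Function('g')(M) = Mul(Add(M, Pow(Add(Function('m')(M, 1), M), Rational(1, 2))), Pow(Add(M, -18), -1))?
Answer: Add(Rational(10863, 5), Mul(Rational(441, 5), Pow(69, Rational(1, 2)))) ≈ 2905.2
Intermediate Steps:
Function('m')(V, U) = Mul(2, V)
Function('g')(M) = Mul(Pow(Add(-18, M), -1), Add(M, Mul(Pow(3, Rational(1, 2)), Pow(M, Rational(1, 2))))) (Function('g')(M) = Mul(Add(M, Pow(Add(Mul(2, M), M), Rational(1, 2))), Pow(Add(M, -18), -1)) = Mul(Add(M, Pow(Mul(3, M), Rational(1, 2))), Pow(Add(-18, M), -1)) = Mul(Add(M, Mul(Pow(3, Rational(1, 2)), Pow(M, Rational(1, 2)))), Pow(Add(-18, M), -1)) = Mul(Pow(Add(-18, M), -1), Add(M, Mul(Pow(3, Rational(1, 2)), Pow(M, Rational(1, 2))))))
Add(Mul(441, Function('g')(23)), Mul(Mul(6, 3), 8)) = Add(Mul(441, Mul(Pow(Add(-18, 23), -1), Add(23, Mul(Pow(3, Rational(1, 2)), Pow(23, Rational(1, 2)))))), Mul(Mul(6, 3), 8)) = Add(Mul(441, Mul(Pow(5, -1), Add(23, Pow(69, Rational(1, 2))))), Mul(18, 8)) = Add(Mul(441, Mul(Rational(1, 5), Add(23, Pow(69, Rational(1, 2))))), 144) = Add(Mul(441, Add(Rational(23, 5), Mul(Rational(1, 5), Pow(69, Rational(1, 2))))), 144) = Add(Add(Rational(10143, 5), Mul(Rational(441, 5), Pow(69, Rational(1, 2)))), 144) = Add(Rational(10863, 5), Mul(Rational(441, 5), Pow(69, Rational(1, 2))))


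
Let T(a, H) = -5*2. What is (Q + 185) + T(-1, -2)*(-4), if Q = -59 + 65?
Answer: 231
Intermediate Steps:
Q = 6
T(a, H) = -10
(Q + 185) + T(-1, -2)*(-4) = (6 + 185) - 10*(-4) = 191 + 40 = 231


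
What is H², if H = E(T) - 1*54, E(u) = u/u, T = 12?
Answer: 2809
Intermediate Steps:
E(u) = 1
H = -53 (H = 1 - 1*54 = 1 - 54 = -53)
H² = (-53)² = 2809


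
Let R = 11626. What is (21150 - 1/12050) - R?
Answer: 114764199/12050 ≈ 9524.0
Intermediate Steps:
(21150 - 1/12050) - R = (21150 - 1/12050) - 1*11626 = (21150 - 1*1/12050) - 11626 = (21150 - 1/12050) - 11626 = 254857499/12050 - 11626 = 114764199/12050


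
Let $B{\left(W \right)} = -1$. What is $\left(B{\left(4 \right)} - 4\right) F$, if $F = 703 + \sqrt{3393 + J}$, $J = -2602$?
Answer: $-3515 - 5 \sqrt{791} \approx -3655.6$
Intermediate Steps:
$F = 703 + \sqrt{791}$ ($F = 703 + \sqrt{3393 - 2602} = 703 + \sqrt{791} \approx 731.13$)
$\left(B{\left(4 \right)} - 4\right) F = \left(-1 - 4\right) \left(703 + \sqrt{791}\right) = - 5 \left(703 + \sqrt{791}\right) = -3515 - 5 \sqrt{791}$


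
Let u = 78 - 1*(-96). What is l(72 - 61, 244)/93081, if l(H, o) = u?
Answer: 58/31027 ≈ 0.0018693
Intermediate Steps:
u = 174 (u = 78 + 96 = 174)
l(H, o) = 174
l(72 - 61, 244)/93081 = 174/93081 = 174*(1/93081) = 58/31027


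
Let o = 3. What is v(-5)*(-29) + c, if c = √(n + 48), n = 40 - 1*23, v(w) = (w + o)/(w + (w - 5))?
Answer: -58/15 + √65 ≈ 4.1956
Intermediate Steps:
v(w) = (3 + w)/(-5 + 2*w) (v(w) = (w + 3)/(w + (w - 5)) = (3 + w)/(w + (-5 + w)) = (3 + w)/(-5 + 2*w))
n = 17 (n = 40 - 23 = 17)
c = √65 (c = √(17 + 48) = √65 ≈ 8.0623)
v(-5)*(-29) + c = ((3 - 5)/(-5 + 2*(-5)))*(-29) + √65 = (-2/(-5 - 10))*(-29) + √65 = (-2/(-15))*(-29) + √65 = -1/15*(-2)*(-29) + √65 = (2/15)*(-29) + √65 = -58/15 + √65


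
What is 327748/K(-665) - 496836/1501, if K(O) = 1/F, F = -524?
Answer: -257782164788/1501 ≈ -1.7174e+8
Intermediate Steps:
K(O) = -1/524 (K(O) = 1/(-524) = -1/524)
327748/K(-665) - 496836/1501 = 327748/(-1/524) - 496836/1501 = 327748*(-524) - 496836*1/1501 = -171739952 - 496836/1501 = -257782164788/1501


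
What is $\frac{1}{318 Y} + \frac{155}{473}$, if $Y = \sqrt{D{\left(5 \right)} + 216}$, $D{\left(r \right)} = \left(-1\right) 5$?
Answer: $\frac{155}{473} + \frac{\sqrt{211}}{67098} \approx 0.32791$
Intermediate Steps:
$D{\left(r \right)} = -5$
$Y = \sqrt{211}$ ($Y = \sqrt{-5 + 216} = \sqrt{211} \approx 14.526$)
$\frac{1}{318 Y} + \frac{155}{473} = \frac{1}{318 \sqrt{211}} + \frac{155}{473} = \frac{\frac{1}{211} \sqrt{211}}{318} + 155 \cdot \frac{1}{473} = \frac{\sqrt{211}}{67098} + \frac{155}{473} = \frac{155}{473} + \frac{\sqrt{211}}{67098}$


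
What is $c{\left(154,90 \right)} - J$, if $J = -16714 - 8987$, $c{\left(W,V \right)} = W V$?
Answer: $39561$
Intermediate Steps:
$c{\left(W,V \right)} = V W$
$J = -25701$ ($J = -16714 - 8987 = -25701$)
$c{\left(154,90 \right)} - J = 90 \cdot 154 - -25701 = 13860 + 25701 = 39561$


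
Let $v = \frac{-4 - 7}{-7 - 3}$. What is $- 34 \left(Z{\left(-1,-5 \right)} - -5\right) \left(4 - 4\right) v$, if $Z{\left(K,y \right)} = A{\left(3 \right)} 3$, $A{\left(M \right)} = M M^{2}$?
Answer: $0$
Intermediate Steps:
$A{\left(M \right)} = M^{3}$
$v = \frac{11}{10}$ ($v = - \frac{11}{-10} = \left(-11\right) \left(- \frac{1}{10}\right) = \frac{11}{10} \approx 1.1$)
$Z{\left(K,y \right)} = 81$ ($Z{\left(K,y \right)} = 3^{3} \cdot 3 = 27 \cdot 3 = 81$)
$- 34 \left(Z{\left(-1,-5 \right)} - -5\right) \left(4 - 4\right) v = - 34 \left(81 - -5\right) \left(4 - 4\right) \frac{11}{10} = - 34 \left(81 + 5\right) \left(4 - 4\right) \frac{11}{10} = \left(-34\right) 86 \cdot 0 \cdot \frac{11}{10} = \left(-2924\right) 0 = 0$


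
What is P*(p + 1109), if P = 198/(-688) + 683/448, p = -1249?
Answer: -119125/688 ≈ -173.15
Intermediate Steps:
P = 23825/19264 (P = 198*(-1/688) + 683*(1/448) = -99/344 + 683/448 = 23825/19264 ≈ 1.2368)
P*(p + 1109) = 23825*(-1249 + 1109)/19264 = (23825/19264)*(-140) = -119125/688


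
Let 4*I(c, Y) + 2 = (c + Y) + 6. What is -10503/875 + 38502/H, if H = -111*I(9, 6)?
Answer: -52302609/615125 ≈ -85.028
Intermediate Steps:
I(c, Y) = 1 + Y/4 + c/4 (I(c, Y) = -½ + ((c + Y) + 6)/4 = -½ + ((Y + c) + 6)/4 = -½ + (6 + Y + c)/4 = -½ + (3/2 + Y/4 + c/4) = 1 + Y/4 + c/4)
H = -2109/4 (H = -111*(1 + (¼)*6 + (¼)*9) = -111*(1 + 3/2 + 9/4) = -111*19/4 = -2109/4 ≈ -527.25)
-10503/875 + 38502/H = -10503/875 + 38502/(-2109/4) = -10503*1/875 + 38502*(-4/2109) = -10503/875 - 51336/703 = -52302609/615125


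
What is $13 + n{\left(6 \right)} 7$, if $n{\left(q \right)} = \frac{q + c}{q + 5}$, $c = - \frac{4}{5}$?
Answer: $\frac{897}{55} \approx 16.309$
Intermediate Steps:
$c = - \frac{4}{5}$ ($c = \left(-4\right) \frac{1}{5} = - \frac{4}{5} \approx -0.8$)
$n{\left(q \right)} = \frac{- \frac{4}{5} + q}{5 + q}$ ($n{\left(q \right)} = \frac{q - \frac{4}{5}}{q + 5} = \frac{- \frac{4}{5} + q}{5 + q}$)
$13 + n{\left(6 \right)} 7 = 13 + \frac{- \frac{4}{5} + 6}{5 + 6} \cdot 7 = 13 + \frac{1}{11} \cdot \frac{26}{5} \cdot 7 = 13 + \frac{26}{55} \cdot 7 = 13 + \frac{182}{55} = \frac{897}{55}$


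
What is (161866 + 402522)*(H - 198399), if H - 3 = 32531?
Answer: -93612215620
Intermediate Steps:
H = 32534 (H = 3 + 32531 = 32534)
(161866 + 402522)*(H - 198399) = (161866 + 402522)*(32534 - 198399) = 564388*(-165865) = -93612215620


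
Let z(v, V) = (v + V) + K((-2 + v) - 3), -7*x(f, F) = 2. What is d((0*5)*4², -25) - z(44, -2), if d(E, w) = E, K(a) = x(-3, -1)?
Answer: -292/7 ≈ -41.714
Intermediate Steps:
x(f, F) = -2/7 (x(f, F) = -⅐*2 = -2/7)
K(a) = -2/7
z(v, V) = -2/7 + V + v (z(v, V) = (v + V) - 2/7 = (V + v) - 2/7 = -2/7 + V + v)
d((0*5)*4², -25) - z(44, -2) = (0*5)*4² - (-2/7 - 2 + 44) = 0*16 - 1*292/7 = 0 - 292/7 = -292/7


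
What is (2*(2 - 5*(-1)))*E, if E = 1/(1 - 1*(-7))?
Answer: 7/4 ≈ 1.7500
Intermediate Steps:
E = ⅛ (E = 1/(1 + 7) = 1/8 = ⅛ ≈ 0.12500)
(2*(2 - 5*(-1)))*E = (2*(2 - 5*(-1)))*(⅛) = (2*(2 + 5))*(⅛) = (2*7)*(⅛) = 14*(⅛) = 7/4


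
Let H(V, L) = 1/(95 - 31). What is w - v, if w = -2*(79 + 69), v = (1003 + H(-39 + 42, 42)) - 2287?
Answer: 63231/64 ≈ 987.98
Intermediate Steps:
H(V, L) = 1/64
v = -82175/64 (v = (1003 + 1/64) - 2287 = 64193/64 - 2287 = -82175/64 ≈ -1284.0)
w = -296 (w = -2*148 = -296)
w - v = -296 - 1*(-82175/64) = -296 + 82175/64 = 63231/64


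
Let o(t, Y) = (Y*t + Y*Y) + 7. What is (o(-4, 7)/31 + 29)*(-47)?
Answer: -43569/31 ≈ -1405.5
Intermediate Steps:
o(t, Y) = 7 + Y**2 + Y*t (o(t, Y) = (Y*t + Y**2) + 7 = (Y**2 + Y*t) + 7 = 7 + Y**2 + Y*t)
(o(-4, 7)/31 + 29)*(-47) = ((7 + 7**2 + 7*(-4))/31 + 29)*(-47) = ((7 + 49 - 28)*(1/31) + 29)*(-47) = (28*(1/31) + 29)*(-47) = (28/31 + 29)*(-47) = (927/31)*(-47) = -43569/31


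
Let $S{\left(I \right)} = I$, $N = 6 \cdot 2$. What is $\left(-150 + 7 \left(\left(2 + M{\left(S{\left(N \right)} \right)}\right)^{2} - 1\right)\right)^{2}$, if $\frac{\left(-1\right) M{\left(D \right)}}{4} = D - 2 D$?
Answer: $300779649$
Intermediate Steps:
$N = 12$
$M{\left(D \right)} = 4 D$ ($M{\left(D \right)} = - 4 \left(D - 2 D\right) = - 4 \left(- D\right) = 4 D$)
$\left(-150 + 7 \left(\left(2 + M{\left(S{\left(N \right)} \right)}\right)^{2} - 1\right)\right)^{2} = \left(-150 + 7 \left(\left(2 + 4 \cdot 12\right)^{2} - 1\right)\right)^{2} = \left(-150 + 7 \left(\left(2 + 48\right)^{2} - 1\right)\right)^{2} = \left(-150 + 7 \left(50^{2} - 1\right)\right)^{2} = \left(-150 + 7 \left(2500 - 1\right)\right)^{2} = \left(-150 + 7 \cdot 2499\right)^{2} = \left(-150 + 17493\right)^{2} = 17343^{2} = 300779649$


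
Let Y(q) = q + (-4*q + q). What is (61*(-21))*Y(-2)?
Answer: -5124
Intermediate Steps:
Y(q) = -2*q (Y(q) = q - 3*q = -2*q)
(61*(-21))*Y(-2) = (61*(-21))*(-2*(-2)) = -1281*4 = -5124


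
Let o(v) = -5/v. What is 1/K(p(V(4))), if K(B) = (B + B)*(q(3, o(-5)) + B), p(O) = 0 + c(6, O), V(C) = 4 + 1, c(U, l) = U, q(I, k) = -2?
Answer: 1/48 ≈ 0.020833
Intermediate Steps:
V(C) = 5
p(O) = 6 (p(O) = 0 + 6 = 6)
K(B) = 2*B*(-2 + B) (K(B) = (B + B)*(-2 + B) = (2*B)*(-2 + B) = 2*B*(-2 + B))
1/K(p(V(4))) = 1/(2*6*(-2 + 6)) = 1/(2*6*4) = 1/48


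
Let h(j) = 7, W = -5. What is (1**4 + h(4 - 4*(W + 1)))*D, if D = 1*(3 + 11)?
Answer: 112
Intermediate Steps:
D = 14 (D = 1*14 = 14)
(1**4 + h(4 - 4*(W + 1)))*D = (1**4 + 7)*14 = (1 + 7)*14 = 8*14 = 112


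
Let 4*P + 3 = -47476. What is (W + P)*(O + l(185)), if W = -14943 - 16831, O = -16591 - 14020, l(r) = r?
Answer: 2655809475/2 ≈ 1.3279e+9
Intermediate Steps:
O = -30611
W = -31774
P = -47479/4 (P = -3/4 + (1/4)*(-47476) = -3/4 - 11869 = -47479/4 ≈ -11870.)
(W + P)*(O + l(185)) = (-31774 - 47479/4)*(-30611 + 185) = -174575/4*(-30426) = 2655809475/2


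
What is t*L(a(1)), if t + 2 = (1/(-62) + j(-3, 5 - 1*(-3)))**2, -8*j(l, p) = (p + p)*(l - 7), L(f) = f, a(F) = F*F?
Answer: 1527433/3844 ≈ 397.35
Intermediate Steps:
a(F) = F**2
j(l, p) = -p*(-7 + l)/4 (j(l, p) = -(p + p)*(l - 7)/8 = -2*p*(-7 + l)/8 = -p*(-7 + l)/4)
t = 1527433/3844 (t = -2 + (1/(-62) + (5 - 1*(-3))*(7 - 1*(-3))/4)**2 = -2 + (-1/62 + (5 + 3)*(7 + 3)/4)**2 = -2 + (-1/62 + (1/4)*8*10)**2 = -2 + (-1/62 + 20)**2 = -2 + (1239/62)**2 = -2 + 1535121/3844 = 1527433/3844 ≈ 397.35)
t*L(a(1)) = (1527433/3844)*1**2 = (1527433/3844)*1 = 1527433/3844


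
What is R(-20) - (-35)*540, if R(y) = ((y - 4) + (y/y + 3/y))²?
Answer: 7774369/400 ≈ 19436.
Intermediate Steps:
R(y) = (-3 + y + 3/y)² (R(y) = ((-4 + y) + (1 + 3/y))² = (-3 + y + 3/y)²)
R(-20) - (-35)*540 = (3 + (-20)² - 3*(-20))²/(-20)² - (-35)*540 = (3 + 400 + 60)²/400 - 1*(-18900) = (1/400)*463² + 18900 = (1/400)*214369 + 18900 = 214369/400 + 18900 = 7774369/400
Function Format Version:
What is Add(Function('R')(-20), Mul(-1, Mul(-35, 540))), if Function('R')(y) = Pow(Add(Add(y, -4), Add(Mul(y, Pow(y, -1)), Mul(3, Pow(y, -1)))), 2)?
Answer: Rational(7774369, 400) ≈ 19436.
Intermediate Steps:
Function('R')(y) = Pow(Add(-3, y, Mul(3, Pow(y, -1))), 2) (Function('R')(y) = Pow(Add(Add(-4, y), Add(1, Mul(3, Pow(y, -1)))), 2) = Pow(Add(-3, y, Mul(3, Pow(y, -1))), 2))
Add(Function('R')(-20), Mul(-1, Mul(-35, 540))) = Add(Mul(Pow(-20, -2), Pow(Add(3, Pow(-20, 2), Mul(-3, -20)), 2)), Mul(-1, Mul(-35, 540))) = Add(Mul(Rational(1, 400), Pow(Add(3, 400, 60), 2)), Mul(-1, -18900)) = Add(Mul(Rational(1, 400), Pow(463, 2)), 18900) = Add(Mul(Rational(1, 400), 214369), 18900) = Add(Rational(214369, 400), 18900) = Rational(7774369, 400)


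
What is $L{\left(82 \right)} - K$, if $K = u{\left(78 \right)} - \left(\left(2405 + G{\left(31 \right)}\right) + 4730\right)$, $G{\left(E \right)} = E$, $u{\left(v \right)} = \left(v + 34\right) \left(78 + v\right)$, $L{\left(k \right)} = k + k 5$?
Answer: $-9814$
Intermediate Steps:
$L{\left(k \right)} = 6 k$ ($L{\left(k \right)} = k + 5 k = 6 k$)
$u{\left(v \right)} = \left(34 + v\right) \left(78 + v\right)$
$K = 10306$ ($K = \left(2652 + 78^{2} + 112 \cdot 78\right) - \left(\left(2405 + 31\right) + 4730\right) = \left(2652 + 6084 + 8736\right) - \left(2436 + 4730\right) = 17472 - 7166 = 10306$)
$L{\left(82 \right)} - K = 6 \cdot 82 - 10306 = 492 - 10306 = -9814$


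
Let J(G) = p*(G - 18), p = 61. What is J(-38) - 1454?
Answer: -4870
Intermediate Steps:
J(G) = -1098 + 61*G (J(G) = 61*(G - 18) = 61*(-18 + G) = -1098 + 61*G)
J(-38) - 1454 = (-1098 + 61*(-38)) - 1454 = (-1098 - 2318) - 1454 = -3416 - 1454 = -4870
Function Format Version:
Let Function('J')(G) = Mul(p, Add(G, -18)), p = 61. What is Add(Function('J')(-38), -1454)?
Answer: -4870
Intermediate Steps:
Function('J')(G) = Add(-1098, Mul(61, G)) (Function('J')(G) = Mul(61, Add(G, -18)) = Mul(61, Add(-18, G)) = Add(-1098, Mul(61, G)))
Add(Function('J')(-38), -1454) = Add(Add(-1098, Mul(61, -38)), -1454) = Add(Add(-1098, -2318), -1454) = Add(-3416, -1454) = -4870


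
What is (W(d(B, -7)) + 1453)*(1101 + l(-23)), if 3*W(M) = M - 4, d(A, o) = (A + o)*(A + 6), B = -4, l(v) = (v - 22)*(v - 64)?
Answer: 7244776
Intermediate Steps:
l(v) = (-64 + v)*(-22 + v) (l(v) = (-22 + v)*(-64 + v) = (-64 + v)*(-22 + v))
d(A, o) = (6 + A)*(A + o) (d(A, o) = (A + o)*(6 + A) = (6 + A)*(A + o))
W(M) = -4/3 + M/3 (W(M) = (M - 4)/3 = (-4 + M)/3 = -4/3 + M/3)
(W(d(B, -7)) + 1453)*(1101 + l(-23)) = ((-4/3 + ((-4)² + 6*(-4) + 6*(-7) - 4*(-7))/3) + 1453)*(1101 + (1408 + (-23)² - 86*(-23))) = ((-4/3 + (16 - 24 - 42 + 28)/3) + 1453)*(1101 + (1408 + 529 + 1978)) = ((-4/3 + (⅓)*(-22)) + 1453)*(1101 + 3915) = ((-4/3 - 22/3) + 1453)*5016 = (-26/3 + 1453)*5016 = (4333/3)*5016 = 7244776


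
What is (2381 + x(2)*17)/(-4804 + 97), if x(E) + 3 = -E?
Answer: -2296/4707 ≈ -0.48778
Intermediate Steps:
x(E) = -3 - E
(2381 + x(2)*17)/(-4804 + 97) = (2381 + (-3 - 1*2)*17)/(-4804 + 97) = (2381 + (-3 - 2)*17)/(-4707) = (2381 - 5*17)*(-1/4707) = (2381 - 85)*(-1/4707) = 2296*(-1/4707) = -2296/4707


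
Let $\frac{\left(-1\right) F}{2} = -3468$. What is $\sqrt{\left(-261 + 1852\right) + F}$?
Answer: $\sqrt{8527} \approx 92.342$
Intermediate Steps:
$F = 6936$ ($F = \left(-2\right) \left(-3468\right) = 6936$)
$\sqrt{\left(-261 + 1852\right) + F} = \sqrt{\left(-261 + 1852\right) + 6936} = \sqrt{1591 + 6936} = \sqrt{8527}$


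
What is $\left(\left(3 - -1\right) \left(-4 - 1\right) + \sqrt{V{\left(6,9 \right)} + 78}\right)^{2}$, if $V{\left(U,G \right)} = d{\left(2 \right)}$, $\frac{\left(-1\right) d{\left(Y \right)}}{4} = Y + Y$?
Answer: $\left(20 - \sqrt{62}\right)^{2} \approx 147.04$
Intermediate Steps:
$d{\left(Y \right)} = - 8 Y$ ($d{\left(Y \right)} = - 4 \left(Y + Y\right) = - 4 \cdot 2 Y = - 8 Y$)
$V{\left(U,G \right)} = -16$ ($V{\left(U,G \right)} = \left(-8\right) 2 = -16$)
$\left(\left(3 - -1\right) \left(-4 - 1\right) + \sqrt{V{\left(6,9 \right)} + 78}\right)^{2} = \left(\left(3 - -1\right) \left(-4 - 1\right) + \sqrt{-16 + 78}\right)^{2} = \left(\left(3 + 1\right) \left(-5\right) + \sqrt{62}\right)^{2} = \left(4 \left(-5\right) + \sqrt{62}\right)^{2} = \left(-20 + \sqrt{62}\right)^{2}$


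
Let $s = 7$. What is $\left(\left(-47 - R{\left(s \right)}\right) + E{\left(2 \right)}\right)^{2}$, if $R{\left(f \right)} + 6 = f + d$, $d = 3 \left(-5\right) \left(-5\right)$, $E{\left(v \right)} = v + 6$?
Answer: $13225$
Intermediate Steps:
$E{\left(v \right)} = 6 + v$
$d = 75$ ($d = \left(-15\right) \left(-5\right) = 75$)
$R{\left(f \right)} = 69 + f$ ($R{\left(f \right)} = -6 + \left(f + 75\right) = -6 + \left(75 + f\right) = 69 + f$)
$\left(\left(-47 - R{\left(s \right)}\right) + E{\left(2 \right)}\right)^{2} = \left(\left(-47 - \left(69 + 7\right)\right) + \left(6 + 2\right)\right)^{2} = \left(\left(-47 - 76\right) + 8\right)^{2} = \left(-123 + 8\right)^{2} = \left(-115\right)^{2} = 13225$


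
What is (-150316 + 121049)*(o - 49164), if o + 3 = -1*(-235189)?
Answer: -5444305874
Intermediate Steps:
o = 235186 (o = -3 - 1*(-235189) = -3 + 235189 = 235186)
(-150316 + 121049)*(o - 49164) = (-150316 + 121049)*(235186 - 49164) = -29267*186022 = -5444305874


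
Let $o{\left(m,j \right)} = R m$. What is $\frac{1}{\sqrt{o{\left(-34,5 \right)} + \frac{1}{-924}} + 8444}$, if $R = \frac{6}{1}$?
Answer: $\frac{7802256}{65882438161} - \frac{2 i \sqrt{43542807}}{65882438161} \approx 0.00011843 - 2.0032 \cdot 10^{-7} i$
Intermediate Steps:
$R = 6$ ($R = 6 \cdot 1 = 6$)
$o{\left(m,j \right)} = 6 m$
$\frac{1}{\sqrt{o{\left(-34,5 \right)} + \frac{1}{-924}} + 8444} = \frac{1}{\sqrt{6 \left(-34\right) + \frac{1}{-924}} + 8444} = \frac{1}{\sqrt{-204 - \frac{1}{924}} + 8444} = \frac{1}{\sqrt{- \frac{188497}{924}} + 8444} = \frac{1}{\frac{i \sqrt{43542807}}{462} + 8444} = \frac{1}{8444 + \frac{i \sqrt{43542807}}{462}}$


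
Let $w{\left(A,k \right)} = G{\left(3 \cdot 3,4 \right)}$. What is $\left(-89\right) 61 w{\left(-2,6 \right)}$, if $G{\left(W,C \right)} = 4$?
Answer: $-21716$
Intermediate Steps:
$w{\left(A,k \right)} = 4$
$\left(-89\right) 61 w{\left(-2,6 \right)} = \left(-89\right) 61 \cdot 4 = \left(-5429\right) 4 = -21716$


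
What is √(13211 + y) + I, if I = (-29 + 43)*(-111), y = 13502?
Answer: -1554 + √26713 ≈ -1390.6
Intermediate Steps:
I = -1554 (I = 14*(-111) = -1554)
√(13211 + y) + I = √(13211 + 13502) - 1554 = √26713 - 1554 = -1554 + √26713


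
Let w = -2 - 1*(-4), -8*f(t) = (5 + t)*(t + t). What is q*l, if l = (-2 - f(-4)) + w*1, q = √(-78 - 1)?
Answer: -I*√79 ≈ -8.8882*I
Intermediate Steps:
f(t) = -t*(5 + t)/4 (f(t) = -(5 + t)*(t + t)/8 = -(5 + t)*2*t/8 = -t*(5 + t)/4)
q = I*√79 (q = √(-79) = I*√79 ≈ 8.8882*I)
w = 2 (w = -2 + 4 = 2)
l = -1 (l = (-2 - (-1)*(-4)*(5 - 4)/4) + 2*1 = (-2 - (-1)*(-4)/4) + 2 = (-2 - 1*1) + 2 = (-2 - 1) + 2 = -3 + 2 = -1)
q*l = (I*√79)*(-1) = -I*√79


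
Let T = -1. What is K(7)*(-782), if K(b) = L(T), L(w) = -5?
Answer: 3910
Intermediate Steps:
K(b) = -5
K(7)*(-782) = -5*(-782) = 3910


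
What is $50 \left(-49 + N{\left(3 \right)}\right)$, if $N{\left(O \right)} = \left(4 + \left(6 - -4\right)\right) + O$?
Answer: $-1600$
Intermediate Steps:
$N{\left(O \right)} = 14 + O$ ($N{\left(O \right)} = \left(4 + \left(6 + 4\right)\right) + O = \left(4 + 10\right) + O = 14 + O$)
$50 \left(-49 + N{\left(3 \right)}\right) = 50 \left(-49 + \left(14 + 3\right)\right) = 50 \left(-49 + 17\right) = 50 \left(-32\right) = -1600$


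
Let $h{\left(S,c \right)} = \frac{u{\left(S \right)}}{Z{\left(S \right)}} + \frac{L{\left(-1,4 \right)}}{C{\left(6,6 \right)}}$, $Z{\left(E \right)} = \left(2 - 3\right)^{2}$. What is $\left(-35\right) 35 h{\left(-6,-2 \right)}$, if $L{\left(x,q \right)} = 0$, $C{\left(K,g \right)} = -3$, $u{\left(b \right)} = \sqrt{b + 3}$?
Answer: $- 1225 i \sqrt{3} \approx - 2121.8 i$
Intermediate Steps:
$u{\left(b \right)} = \sqrt{3 + b}$
$Z{\left(E \right)} = 1$ ($Z{\left(E \right)} = \left(-1\right)^{2} = 1$)
$h{\left(S,c \right)} = \sqrt{3 + S}$ ($h{\left(S,c \right)} = \frac{\sqrt{3 + S}}{1} + \frac{0}{-3} = \sqrt{3 + S} 1 + 0 \left(- \frac{1}{3}\right) = \sqrt{3 + S} + 0 = \sqrt{3 + S}$)
$\left(-35\right) 35 h{\left(-6,-2 \right)} = \left(-35\right) 35 \sqrt{3 - 6} = - 1225 \sqrt{-3} = - 1225 i \sqrt{3}$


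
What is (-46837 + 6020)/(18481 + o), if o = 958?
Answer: -5831/2777 ≈ -2.0997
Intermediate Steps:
(-46837 + 6020)/(18481 + o) = (-46837 + 6020)/(18481 + 958) = -40817/19439 = -40817*1/19439 = -5831/2777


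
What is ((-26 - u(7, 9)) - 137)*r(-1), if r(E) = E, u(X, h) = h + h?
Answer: 181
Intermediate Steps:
u(X, h) = 2*h
((-26 - u(7, 9)) - 137)*r(-1) = ((-26 - 2*9) - 137)*(-1) = ((-26 - 1*18) - 137)*(-1) = ((-26 - 18) - 137)*(-1) = (-44 - 137)*(-1) = -181*(-1) = 181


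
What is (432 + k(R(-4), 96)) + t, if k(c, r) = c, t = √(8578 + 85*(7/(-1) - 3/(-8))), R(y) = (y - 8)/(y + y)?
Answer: 867/2 + √128238/4 ≈ 523.03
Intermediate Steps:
R(y) = (-8 + y)/(2*y) (R(y) = (-8 + y)/((2*y)) = (-8 + y)*(1/(2*y)) = (-8 + y)/(2*y))
t = √128238/4 (t = √(8578 + 85*(7*(-1) - 3*(-⅛))) = √(8578 + 85*(-7 + 3/8)) = √(8578 + 85*(-53/8)) = √(8578 - 4505/8) = √(64119/8) = √128238/4 ≈ 89.526)
(432 + k(R(-4), 96)) + t = (432 + (½)*(-8 - 4)/(-4)) + √128238/4 = (432 + (½)*(-¼)*(-12)) + √128238/4 = (432 + 3/2) + √128238/4 = 867/2 + √128238/4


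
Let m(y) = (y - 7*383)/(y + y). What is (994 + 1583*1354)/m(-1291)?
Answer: 461398236/331 ≈ 1.3940e+6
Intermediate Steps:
m(y) = (-2681 + y)/(2*y) (m(y) = (y - 2681)/((2*y)) = (-2681 + y)*(1/(2*y)) = (-2681 + y)/(2*y))
(994 + 1583*1354)/m(-1291) = (994 + 1583*1354)/(((½)*(-2681 - 1291)/(-1291))) = (994 + 2143382)/(((½)*(-1/1291)*(-3972))) = 2144376/(1986/1291) = 2144376*(1291/1986) = 461398236/331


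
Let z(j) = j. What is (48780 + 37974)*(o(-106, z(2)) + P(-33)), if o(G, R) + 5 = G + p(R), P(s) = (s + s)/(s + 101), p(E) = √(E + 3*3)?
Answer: -165136239/17 + 86754*√11 ≈ -9.4262e+6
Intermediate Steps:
p(E) = √(9 + E) (p(E) = √(E + 9) = √(9 + E))
P(s) = 2*s/(101 + s) (P(s) = (2*s)/(101 + s) = 2*s/(101 + s))
o(G, R) = -5 + G + √(9 + R) (o(G, R) = -5 + (G + √(9 + R)) = -5 + G + √(9 + R))
(48780 + 37974)*(o(-106, z(2)) + P(-33)) = (48780 + 37974)*((-5 - 106 + √(9 + 2)) + 2*(-33)/(101 - 33)) = 86754*((-5 - 106 + √11) + 2*(-33)/68) = 86754*((-111 + √11) + 2*(-33)*(1/68)) = 86754*((-111 + √11) - 33/34) = 86754*(-3807/34 + √11) = -165136239/17 + 86754*√11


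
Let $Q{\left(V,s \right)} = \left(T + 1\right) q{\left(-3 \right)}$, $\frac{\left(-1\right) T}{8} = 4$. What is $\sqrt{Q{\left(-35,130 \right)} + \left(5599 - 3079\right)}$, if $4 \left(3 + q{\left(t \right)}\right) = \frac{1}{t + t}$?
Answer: $\frac{\sqrt{376458}}{12} \approx 51.13$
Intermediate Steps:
$T = -32$ ($T = \left(-8\right) 4 = -32$)
$q{\left(t \right)} = -3 + \frac{1}{8 t}$ ($q{\left(t \right)} = -3 + \frac{1}{4 \left(t + t\right)} = -3 + \frac{1}{4 \cdot 2 t} = -3 + \frac{\frac{1}{2} \frac{1}{t}}{4} = -3 + \frac{1}{8 t}$)
$Q{\left(V,s \right)} = \frac{2263}{24}$ ($Q{\left(V,s \right)} = \left(-32 + 1\right) \left(-3 + \frac{1}{8 \left(-3\right)}\right) = - 31 \left(-3 + \frac{1}{8} \left(- \frac{1}{3}\right)\right) = - 31 \left(-3 - \frac{1}{24}\right) = \left(-31\right) \left(- \frac{73}{24}\right) = \frac{2263}{24}$)
$\sqrt{Q{\left(-35,130 \right)} + \left(5599 - 3079\right)} = \sqrt{\frac{2263}{24} + \left(5599 - 3079\right)} = \sqrt{\frac{2263}{24} + 2520} = \sqrt{\frac{62743}{24}} = \frac{\sqrt{376458}}{12}$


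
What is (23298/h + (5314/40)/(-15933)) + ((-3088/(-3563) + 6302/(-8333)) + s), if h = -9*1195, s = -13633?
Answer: -10277289455629865831/753739720371820 ≈ -13635.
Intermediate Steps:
h = -10755
(23298/h + (5314/40)/(-15933)) + ((-3088/(-3563) + 6302/(-8333)) + s) = (23298/(-10755) + (5314/40)/(-15933)) + ((-3088/(-3563) + 6302/(-8333)) - 13633) = (23298*(-1/10755) + (5314*(1/40))*(-1/15933)) + ((-3088*(-1/3563) + 6302*(-1/8333)) - 13633) = (-7766/3585 + (2657/20)*(-1/15933)) + ((3088/3563 - 6302/8333) - 13633) = (-7766/3585 - 2657/318660) + (3278278/29690479 - 13633) = -55205309/25386580 - 404767021929/29690479 = -10277289455629865831/753739720371820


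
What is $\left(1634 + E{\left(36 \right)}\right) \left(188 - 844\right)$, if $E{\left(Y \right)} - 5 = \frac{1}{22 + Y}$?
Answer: $- \frac{31180664}{29} \approx -1.0752 \cdot 10^{6}$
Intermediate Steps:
$E{\left(Y \right)} = 5 + \frac{1}{22 + Y}$
$\left(1634 + E{\left(36 \right)}\right) \left(188 - 844\right) = \left(1634 + \frac{111 + 5 \cdot 36}{22 + 36}\right) \left(188 - 844\right) = \left(1634 + \frac{111 + 180}{58}\right) \left(-656\right) = \left(1634 + \frac{1}{58} \cdot 291\right) \left(-656\right) = \left(1634 + \frac{291}{58}\right) \left(-656\right) = \frac{95063}{58} \left(-656\right) = - \frac{31180664}{29}$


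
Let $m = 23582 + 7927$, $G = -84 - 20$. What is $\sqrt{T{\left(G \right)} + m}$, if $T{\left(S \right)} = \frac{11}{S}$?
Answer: $\frac{5 \sqrt{3408002}}{52} \approx 177.51$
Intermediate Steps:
$G = -104$ ($G = -84 - 20 = -104$)
$m = 31509$
$\sqrt{T{\left(G \right)} + m} = \sqrt{\frac{11}{-104} + 31509} = \sqrt{11 \left(- \frac{1}{104}\right) + 31509} = \sqrt{- \frac{11}{104} + 31509} = \sqrt{\frac{3276925}{104}} = \frac{5 \sqrt{3408002}}{52}$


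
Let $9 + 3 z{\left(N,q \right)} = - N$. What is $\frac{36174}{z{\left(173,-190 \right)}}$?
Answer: $- \frac{54261}{91} \approx -596.27$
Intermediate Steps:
$z{\left(N,q \right)} = -3 - \frac{N}{3}$ ($z{\left(N,q \right)} = -3 + \frac{\left(-1\right) N}{3} = -3 - \frac{N}{3}$)
$\frac{36174}{z{\left(173,-190 \right)}} = \frac{36174}{-3 - \frac{173}{3}} = \frac{36174}{- \frac{182}{3}} = 36174 \left(- \frac{3}{182}\right) = - \frac{54261}{91}$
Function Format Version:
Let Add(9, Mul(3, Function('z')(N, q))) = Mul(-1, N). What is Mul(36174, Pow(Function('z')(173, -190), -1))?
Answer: Rational(-54261, 91) ≈ -596.27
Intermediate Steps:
Function('z')(N, q) = Add(-3, Mul(Rational(-1, 3), N)) (Function('z')(N, q) = Add(-3, Mul(Rational(1, 3), Mul(-1, N))) = Add(-3, Mul(Rational(-1, 3), N)))
Mul(36174, Pow(Function('z')(173, -190), -1)) = Mul(36174, Pow(Add(-3, Mul(Rational(-1, 3), 173)), -1)) = Mul(36174, Pow(Add(-3, Rational(-173, 3)), -1)) = Mul(36174, Pow(Rational(-182, 3), -1)) = Mul(36174, Rational(-3, 182)) = Rational(-54261, 91)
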